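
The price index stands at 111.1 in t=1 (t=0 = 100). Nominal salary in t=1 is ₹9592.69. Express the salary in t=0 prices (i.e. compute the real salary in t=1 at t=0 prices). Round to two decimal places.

8634.28

Real = Nominal ÷ (Index/100) = 9592.69 ÷ (111.1/100)
     = 9592.69 ÷ 1.111 = 8634.2844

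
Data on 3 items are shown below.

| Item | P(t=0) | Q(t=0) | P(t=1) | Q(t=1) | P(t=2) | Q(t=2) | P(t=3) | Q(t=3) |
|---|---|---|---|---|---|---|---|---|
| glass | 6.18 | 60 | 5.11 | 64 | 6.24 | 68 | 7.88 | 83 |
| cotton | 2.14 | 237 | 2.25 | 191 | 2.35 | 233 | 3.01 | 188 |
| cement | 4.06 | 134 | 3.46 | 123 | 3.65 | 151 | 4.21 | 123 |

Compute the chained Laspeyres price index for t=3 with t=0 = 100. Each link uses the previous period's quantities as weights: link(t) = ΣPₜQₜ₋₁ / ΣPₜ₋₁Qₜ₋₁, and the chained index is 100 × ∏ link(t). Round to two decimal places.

Link t=0→t=1:
ΣP(t=1)Q(t=0) = 5.11×60 + 2.25×237 + 3.46×134 = 306.6 + 533.25 + 463.64 = 1303.49
ΣP(t=0)Q(t=0) = 6.18×60 + 2.14×237 + 4.06×134 = 370.8 + 507.18 + 544.04 = 1422.02
link = 1303.49/1422.02 = 0.916647
Link t=1→t=2:
ΣP(t=2)Q(t=1) = 6.24×64 + 2.35×191 + 3.65×123 = 399.36 + 448.85 + 448.95 = 1297.16
ΣP(t=1)Q(t=1) = 5.11×64 + 2.25×191 + 3.46×123 = 327.04 + 429.75 + 425.58 = 1182.37
link = 1297.16/1182.37 = 1.097085
Link t=2→t=3:
ΣP(t=3)Q(t=2) = 7.88×68 + 3.01×233 + 4.21×151 = 535.84 + 701.33 + 635.71 = 1872.88
ΣP(t=2)Q(t=2) = 6.24×68 + 2.35×233 + 3.65×151 = 424.32 + 547.55 + 551.15 = 1523.02
link = 1872.88/1523.02 = 1.229715
Chained index = 100 × 0.916647 × 1.097085 × 1.229715 = 123.6649

123.66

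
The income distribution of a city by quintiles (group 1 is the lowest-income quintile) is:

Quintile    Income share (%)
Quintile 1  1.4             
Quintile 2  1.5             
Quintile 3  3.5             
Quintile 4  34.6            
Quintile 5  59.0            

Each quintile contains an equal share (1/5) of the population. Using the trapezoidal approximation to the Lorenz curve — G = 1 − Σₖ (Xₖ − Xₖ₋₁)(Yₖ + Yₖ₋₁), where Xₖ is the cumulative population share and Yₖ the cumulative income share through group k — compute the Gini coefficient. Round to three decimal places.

Cumulative income shares Yₖ: 0.0140, 0.0290, 0.0640, 0.4100, 1.0000
Σ (Xₖ−Xₖ₋₁)(Yₖ+Yₖ₋₁) = (1/5)(0.0140+0.0000) + (1/5)(0.0290+0.0140) + (1/5)(0.0640+0.0290) + (1/5)(0.4100+0.0640) + (1/5)(1.0000+0.4100)
  = 0.0028 + 0.0086 + 0.0186 + 0.0948 + 0.2820 = 0.4068
G = 1 − 0.4068 = 0.5932

0.593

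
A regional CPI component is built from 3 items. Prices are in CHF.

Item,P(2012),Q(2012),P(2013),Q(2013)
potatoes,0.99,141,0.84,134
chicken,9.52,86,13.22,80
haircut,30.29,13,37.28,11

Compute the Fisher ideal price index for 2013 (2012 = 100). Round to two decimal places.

Laspeyres component (base-period weights):
ΣP(2013)Q(2012) = 0.84×141 + 13.22×86 + 37.28×13 = 118.44 + 1136.92 + 484.64 = 1740
ΣP(2012)Q(2012) = 0.99×141 + 9.52×86 + 30.29×13 = 139.59 + 818.72 + 393.77 = 1352.08
L = 1740 / 1352.08 × 100 = 128.6906
Paasche component (current-period weights):
ΣP(2013)Q(2013) = 0.84×134 + 13.22×80 + 37.28×11 = 112.56 + 1057.6 + 410.08 = 1580.24
ΣP(2012)Q(2013) = 0.99×134 + 9.52×80 + 30.29×11 = 132.66 + 761.6 + 333.19 = 1227.45
P = 1580.24 / 1227.45 × 100 = 128.7417
Fisher = √(L × P) = √(128.6906 × 128.7417) = 128.7162

128.72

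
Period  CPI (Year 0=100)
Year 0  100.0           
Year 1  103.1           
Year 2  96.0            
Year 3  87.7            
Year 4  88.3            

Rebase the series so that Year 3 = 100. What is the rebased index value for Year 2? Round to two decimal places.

Rebased(Year 2) = 96.0 / 87.7 × 100 = 109.4641

109.46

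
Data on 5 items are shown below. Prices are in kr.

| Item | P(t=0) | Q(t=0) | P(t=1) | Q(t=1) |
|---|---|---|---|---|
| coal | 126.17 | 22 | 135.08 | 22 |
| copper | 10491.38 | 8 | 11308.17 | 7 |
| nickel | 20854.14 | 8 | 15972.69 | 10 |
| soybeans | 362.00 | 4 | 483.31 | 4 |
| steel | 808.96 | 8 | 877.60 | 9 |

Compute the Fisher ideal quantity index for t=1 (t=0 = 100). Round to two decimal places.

110.79

Laspeyres component (base-period weights):
ΣP(t=0)Q(t=1) = 126.17×22 + 10491.38×7 + 20854.14×10 + 362.00×4 + 808.96×9 = 2775.74 + 73439.66 + 208541.4 + 1448 + 7280.64 = 293485.44
ΣP(t=0)Q(t=0) = 126.17×22 + 10491.38×8 + 20854.14×8 + 362.00×4 + 808.96×8 = 2775.74 + 83931.04 + 166833.12 + 1448 + 6471.68 = 261459.58
L = 293485.44 / 261459.58 × 100 = 112.2489
Paasche component (current-period weights):
ΣP(t=1)Q(t=1) = 135.08×22 + 11308.17×7 + 15972.69×10 + 483.31×4 + 877.60×9 = 2971.76 + 79157.19 + 159726.9 + 1933.24 + 7898.4 = 251687.49
ΣP(t=1)Q(t=0) = 135.08×22 + 11308.17×8 + 15972.69×8 + 483.31×4 + 877.60×8 = 2971.76 + 90465.36 + 127781.52 + 1933.24 + 7020.8 = 230172.68
P = 251687.49 / 230172.68 × 100 = 109.3472
Fisher = √(L × P) = √(112.2489 × 109.3472) = 110.7886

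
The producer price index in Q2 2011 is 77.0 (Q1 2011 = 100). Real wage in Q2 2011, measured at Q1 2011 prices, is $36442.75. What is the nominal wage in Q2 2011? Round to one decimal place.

Nominal = Real × (Index/100) = 36442.75 × (77.0/100)
        = 36442.75 × 0.770 = 28060.9175

28060.9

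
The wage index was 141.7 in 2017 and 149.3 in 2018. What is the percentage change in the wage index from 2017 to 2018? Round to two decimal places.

5.36%

Change = (149.3 − 141.7) / 141.7 × 100
       = 7.6 / 141.7 × 100 = 5.3634%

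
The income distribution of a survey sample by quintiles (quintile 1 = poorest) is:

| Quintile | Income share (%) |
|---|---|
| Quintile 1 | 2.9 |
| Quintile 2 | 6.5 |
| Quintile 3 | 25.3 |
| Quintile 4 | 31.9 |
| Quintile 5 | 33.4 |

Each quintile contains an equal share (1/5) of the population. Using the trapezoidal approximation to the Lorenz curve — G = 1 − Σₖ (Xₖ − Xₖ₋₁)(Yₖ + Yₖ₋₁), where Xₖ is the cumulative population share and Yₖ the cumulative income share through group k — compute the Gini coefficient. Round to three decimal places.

0.346

Cumulative income shares Yₖ: 0.0290, 0.0940, 0.3470, 0.6660, 1.0000
Σ (Xₖ−Xₖ₋₁)(Yₖ+Yₖ₋₁) = (1/5)(0.0290+0.0000) + (1/5)(0.0940+0.0290) + (1/5)(0.3470+0.0940) + (1/5)(0.6660+0.3470) + (1/5)(1.0000+0.6660)
  = 0.0058 + 0.0246 + 0.0882 + 0.2026 + 0.3332 = 0.6544
G = 1 − 0.6544 = 0.3456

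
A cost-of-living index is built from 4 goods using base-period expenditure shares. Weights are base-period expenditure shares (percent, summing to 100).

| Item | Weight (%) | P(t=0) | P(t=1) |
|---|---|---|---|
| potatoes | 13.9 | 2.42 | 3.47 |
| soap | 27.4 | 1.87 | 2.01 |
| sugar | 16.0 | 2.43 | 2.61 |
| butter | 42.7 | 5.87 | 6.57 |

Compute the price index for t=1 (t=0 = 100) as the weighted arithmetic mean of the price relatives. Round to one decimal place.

potatoes: 13.9 × (3.47/2.42) = 13.9 × 1.433884 = 19.9310
soap: 27.4 × (2.01/1.87) = 27.4 × 1.074866 = 29.4513
sugar: 16.0 × (2.61/2.43) = 16.0 × 1.074074 = 17.1852
butter: 42.7 × (6.57/5.87) = 42.7 × 1.119250 = 47.7920
Index = Σ wᵢ·(p₁ᵢ/p₀ᵢ) = 19.9310 + 29.4513 + 17.1852 + 47.7920 = 114.3595

114.4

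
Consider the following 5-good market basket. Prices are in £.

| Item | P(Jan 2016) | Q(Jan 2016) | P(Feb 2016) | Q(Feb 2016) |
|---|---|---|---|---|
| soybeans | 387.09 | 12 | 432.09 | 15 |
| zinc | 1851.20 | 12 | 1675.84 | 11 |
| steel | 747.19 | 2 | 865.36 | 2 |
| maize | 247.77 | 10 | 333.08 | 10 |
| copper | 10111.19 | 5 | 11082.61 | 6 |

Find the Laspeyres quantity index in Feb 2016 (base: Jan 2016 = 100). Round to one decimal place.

Laspeyres quantity index uses base-period prices as weights.
ΣP(Jan 2016)·Q(Feb 2016) = 387.09×15 + 1851.20×11 + 747.19×2 + 247.77×10 + 10111.19×6 = 5806.35 + 20363.2 + 1494.38 + 2477.7 + 60667.14 = 90808.77
ΣP(Jan 2016)·Q(Jan 2016) = 387.09×12 + 1851.20×12 + 747.19×2 + 247.77×10 + 10111.19×5 = 4645.08 + 22214.4 + 1494.38 + 2477.7 + 50555.95 = 81387.51
Index = 90808.77 / 81387.51 × 100 = 111.5758

111.6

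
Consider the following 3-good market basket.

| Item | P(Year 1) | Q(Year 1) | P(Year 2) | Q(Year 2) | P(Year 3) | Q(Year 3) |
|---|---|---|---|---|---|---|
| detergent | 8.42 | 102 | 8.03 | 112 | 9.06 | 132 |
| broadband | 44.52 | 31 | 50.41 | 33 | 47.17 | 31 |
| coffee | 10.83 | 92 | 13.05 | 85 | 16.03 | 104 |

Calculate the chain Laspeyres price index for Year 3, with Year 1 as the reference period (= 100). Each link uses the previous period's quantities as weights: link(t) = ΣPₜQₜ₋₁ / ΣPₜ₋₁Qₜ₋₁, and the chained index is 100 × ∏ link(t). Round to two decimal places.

118.62

Link Year 1→Year 2:
ΣP(Year 2)Q(Year 1) = 8.03×102 + 50.41×31 + 13.05×92 = 819.06 + 1562.71 + 1200.6 = 3582.37
ΣP(Year 1)Q(Year 1) = 8.42×102 + 44.52×31 + 10.83×92 = 858.84 + 1380.12 + 996.36 = 3235.32
link = 3582.37/3235.32 = 1.107269
Link Year 2→Year 3:
ΣP(Year 3)Q(Year 2) = 9.06×112 + 47.17×33 + 16.03×85 = 1014.72 + 1556.61 + 1362.55 = 3933.88
ΣP(Year 2)Q(Year 2) = 8.03×112 + 50.41×33 + 13.05×85 = 899.36 + 1663.53 + 1109.25 = 3672.14
link = 3933.88/3672.14 = 1.071277
Chained index = 100 × 1.107269 × 1.071277 = 118.6192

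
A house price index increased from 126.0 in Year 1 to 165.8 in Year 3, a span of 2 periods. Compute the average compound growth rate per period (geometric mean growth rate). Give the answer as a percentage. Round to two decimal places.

14.71%

Growth factor = (165.8/126.0)^(1/2) = (1.315873)^(1/2) = 1.147115
Growth rate = 1.147115 − 1 = 0.147115 = 14.7115%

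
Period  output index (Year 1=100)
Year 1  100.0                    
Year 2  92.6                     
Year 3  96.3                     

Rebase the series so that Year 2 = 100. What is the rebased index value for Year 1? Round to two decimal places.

Rebased(Year 1) = 100.0 / 92.6 × 100 = 107.9914

107.99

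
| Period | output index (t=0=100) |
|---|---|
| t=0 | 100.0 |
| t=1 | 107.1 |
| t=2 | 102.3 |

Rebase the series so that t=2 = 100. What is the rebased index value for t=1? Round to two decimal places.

Rebased(t=1) = 107.1 / 102.3 × 100 = 104.6921

104.69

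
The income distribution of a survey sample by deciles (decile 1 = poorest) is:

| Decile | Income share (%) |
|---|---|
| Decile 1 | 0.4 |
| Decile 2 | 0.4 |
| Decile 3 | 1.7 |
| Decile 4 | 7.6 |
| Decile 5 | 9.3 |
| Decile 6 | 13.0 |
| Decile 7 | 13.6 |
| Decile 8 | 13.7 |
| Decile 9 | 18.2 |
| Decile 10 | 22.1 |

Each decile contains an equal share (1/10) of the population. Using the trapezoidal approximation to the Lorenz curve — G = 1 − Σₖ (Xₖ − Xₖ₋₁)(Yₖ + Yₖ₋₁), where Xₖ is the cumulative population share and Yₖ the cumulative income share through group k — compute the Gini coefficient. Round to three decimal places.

Cumulative income shares Yₖ: 0.0040, 0.0080, 0.0250, 0.1010, 0.1940, 0.3240, 0.4600, 0.5970, 0.7790, 1.0000
Σ (Xₖ−Xₖ₋₁)(Yₖ+Yₖ₋₁) = (1/10)(0.0040+0.0000) + (1/10)(0.0080+0.0040) + (1/10)(0.0250+0.0080) + (1/10)(0.1010+0.0250) + (1/10)(0.1940+0.1010) + (1/10)(0.3240+0.1940) + (1/10)(0.4600+0.3240) + (1/10)(0.5970+0.4600) + (1/10)(0.7790+0.5970) + (1/10)(1.0000+0.7790)
  = 0.0004 + 0.0012 + 0.0033 + 0.0126 + 0.0295 + 0.0518 + 0.0784 + 0.1057 + 0.1376 + 0.1779 = 0.5984
G = 1 − 0.5984 = 0.4016

0.402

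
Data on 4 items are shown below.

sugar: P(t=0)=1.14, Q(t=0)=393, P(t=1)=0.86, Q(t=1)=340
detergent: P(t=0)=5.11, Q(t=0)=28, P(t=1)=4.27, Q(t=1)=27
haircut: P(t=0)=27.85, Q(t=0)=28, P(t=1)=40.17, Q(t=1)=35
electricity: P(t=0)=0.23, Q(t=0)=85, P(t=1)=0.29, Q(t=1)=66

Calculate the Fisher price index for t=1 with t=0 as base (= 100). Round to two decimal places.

118.22

Laspeyres component (base-period weights):
ΣP(t=1)Q(t=0) = 0.86×393 + 4.27×28 + 40.17×28 + 0.29×85 = 337.98 + 119.56 + 1124.76 + 24.65 = 1606.95
ΣP(t=0)Q(t=0) = 1.14×393 + 5.11×28 + 27.85×28 + 0.23×85 = 448.02 + 143.08 + 779.8 + 19.55 = 1390.45
L = 1606.95 / 1390.45 × 100 = 115.5705
Paasche component (current-period weights):
ΣP(t=1)Q(t=1) = 0.86×340 + 4.27×27 + 40.17×35 + 0.29×66 = 292.4 + 115.29 + 1405.95 + 19.14 = 1832.78
ΣP(t=0)Q(t=1) = 1.14×340 + 5.11×27 + 27.85×35 + 0.23×66 = 387.6 + 137.97 + 974.75 + 15.18 = 1515.5
P = 1832.78 / 1515.5 × 100 = 120.9357
Fisher = √(L × P) = √(115.5705 × 120.9357) = 118.2227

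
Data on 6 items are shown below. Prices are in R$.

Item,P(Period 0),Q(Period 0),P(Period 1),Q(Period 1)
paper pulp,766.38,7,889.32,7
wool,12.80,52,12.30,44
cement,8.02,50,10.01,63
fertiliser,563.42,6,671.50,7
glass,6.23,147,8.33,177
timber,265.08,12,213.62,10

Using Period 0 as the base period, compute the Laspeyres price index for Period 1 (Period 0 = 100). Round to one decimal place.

109.2

Laspeyres price index uses base-period quantities as weights.
ΣP(Period 1)·Q(Period 0) = 889.32×7 + 12.30×52 + 10.01×50 + 671.50×6 + 8.33×147 + 213.62×12 = 6225.24 + 639.6 + 500.5 + 4029 + 1224.51 + 2563.44 = 15182.29
ΣP(Period 0)·Q(Period 0) = 766.38×7 + 12.80×52 + 8.02×50 + 563.42×6 + 6.23×147 + 265.08×12 = 5364.66 + 665.6 + 401 + 3380.52 + 915.81 + 3180.96 = 13908.55
Index = 15182.29 / 13908.55 × 100 = 109.1580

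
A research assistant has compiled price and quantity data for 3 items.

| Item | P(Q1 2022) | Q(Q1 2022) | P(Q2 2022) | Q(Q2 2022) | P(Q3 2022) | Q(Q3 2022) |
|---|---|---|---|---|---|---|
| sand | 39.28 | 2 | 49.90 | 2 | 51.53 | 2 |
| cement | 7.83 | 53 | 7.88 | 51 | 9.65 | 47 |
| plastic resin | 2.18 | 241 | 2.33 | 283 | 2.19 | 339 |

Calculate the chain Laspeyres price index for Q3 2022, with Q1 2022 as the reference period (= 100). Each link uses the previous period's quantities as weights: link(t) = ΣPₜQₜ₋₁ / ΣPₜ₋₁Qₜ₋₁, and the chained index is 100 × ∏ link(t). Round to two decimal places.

Link Q1 2022→Q2 2022:
ΣP(Q2 2022)Q(Q1 2022) = 49.90×2 + 7.88×53 + 2.33×241 = 99.8 + 417.64 + 561.53 = 1078.97
ΣP(Q1 2022)Q(Q1 2022) = 39.28×2 + 7.83×53 + 2.18×241 = 78.56 + 414.99 + 525.38 = 1018.93
link = 1078.97/1018.93 = 1.058925
Link Q2 2022→Q3 2022:
ΣP(Q3 2022)Q(Q2 2022) = 51.53×2 + 9.65×51 + 2.19×283 = 103.06 + 492.15 + 619.77 = 1214.98
ΣP(Q2 2022)Q(Q2 2022) = 49.90×2 + 7.88×51 + 2.33×283 = 99.8 + 401.88 + 659.39 = 1161.07
link = 1214.98/1161.07 = 1.046431
Chained index = 100 × 1.058925 × 1.046431 = 110.8092

110.81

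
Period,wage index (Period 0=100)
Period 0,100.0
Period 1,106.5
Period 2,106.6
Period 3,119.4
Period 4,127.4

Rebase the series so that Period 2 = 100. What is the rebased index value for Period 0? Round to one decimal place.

93.8

Rebased(Period 0) = 100.0 / 106.6 × 100 = 93.8086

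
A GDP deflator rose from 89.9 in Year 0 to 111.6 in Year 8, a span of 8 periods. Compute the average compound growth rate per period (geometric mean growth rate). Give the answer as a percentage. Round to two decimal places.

Growth factor = (111.6/89.9)^(1/8) = (1.241379)^(1/8) = 1.027396
Growth rate = 1.027396 − 1 = 0.027396 = 2.7396%

2.74%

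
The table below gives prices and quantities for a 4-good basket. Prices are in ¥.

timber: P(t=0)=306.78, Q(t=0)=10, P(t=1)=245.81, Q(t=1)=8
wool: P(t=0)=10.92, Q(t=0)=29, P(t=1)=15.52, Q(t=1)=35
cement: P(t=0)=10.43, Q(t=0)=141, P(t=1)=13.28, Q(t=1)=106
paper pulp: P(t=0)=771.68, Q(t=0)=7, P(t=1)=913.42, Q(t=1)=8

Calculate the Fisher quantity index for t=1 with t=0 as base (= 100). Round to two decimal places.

99.53

Laspeyres component (base-period weights):
ΣP(t=0)Q(t=1) = 306.78×8 + 10.92×35 + 10.43×106 + 771.68×8 = 2454.24 + 382.2 + 1105.58 + 6173.44 = 10115.46
ΣP(t=0)Q(t=0) = 306.78×10 + 10.92×29 + 10.43×141 + 771.68×7 = 3067.8 + 316.68 + 1470.63 + 5401.76 = 10256.87
L = 10115.46 / 10256.87 × 100 = 98.6213
Paasche component (current-period weights):
ΣP(t=1)Q(t=1) = 245.81×8 + 15.52×35 + 13.28×106 + 913.42×8 = 1966.48 + 543.2 + 1407.68 + 7307.36 = 11224.72
ΣP(t=1)Q(t=0) = 245.81×10 + 15.52×29 + 13.28×141 + 913.42×7 = 2458.1 + 450.08 + 1872.48 + 6393.94 = 11174.6
P = 11224.72 / 11174.6 × 100 = 100.4485
Fisher = √(L × P) = √(98.6213 × 100.4485) = 99.5307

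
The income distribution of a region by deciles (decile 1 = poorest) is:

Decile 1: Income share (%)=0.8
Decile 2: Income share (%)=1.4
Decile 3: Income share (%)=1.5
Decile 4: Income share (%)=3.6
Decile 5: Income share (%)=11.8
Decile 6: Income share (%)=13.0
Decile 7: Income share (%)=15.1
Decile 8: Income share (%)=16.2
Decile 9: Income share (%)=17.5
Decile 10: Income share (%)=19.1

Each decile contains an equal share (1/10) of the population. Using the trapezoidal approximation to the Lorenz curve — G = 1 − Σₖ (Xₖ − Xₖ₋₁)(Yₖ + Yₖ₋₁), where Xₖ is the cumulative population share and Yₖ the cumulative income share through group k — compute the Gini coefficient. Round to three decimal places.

0.387

Cumulative income shares Yₖ: 0.0080, 0.0220, 0.0370, 0.0730, 0.1910, 0.3210, 0.4720, 0.6340, 0.8090, 1.0000
Σ (Xₖ−Xₖ₋₁)(Yₖ+Yₖ₋₁) = (1/10)(0.0080+0.0000) + (1/10)(0.0220+0.0080) + (1/10)(0.0370+0.0220) + (1/10)(0.0730+0.0370) + (1/10)(0.1910+0.0730) + (1/10)(0.3210+0.1910) + (1/10)(0.4720+0.3210) + (1/10)(0.6340+0.4720) + (1/10)(0.8090+0.6340) + (1/10)(1.0000+0.8090)
  = 0.0008 + 0.0030 + 0.0059 + 0.0110 + 0.0264 + 0.0512 + 0.0793 + 0.1106 + 0.1443 + 0.1809 = 0.6134
G = 1 − 0.6134 = 0.3866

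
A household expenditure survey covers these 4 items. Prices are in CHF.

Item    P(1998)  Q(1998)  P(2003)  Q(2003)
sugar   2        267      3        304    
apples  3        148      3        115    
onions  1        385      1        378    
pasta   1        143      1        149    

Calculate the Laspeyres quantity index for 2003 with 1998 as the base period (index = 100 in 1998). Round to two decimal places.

98.27

Laspeyres quantity index uses base-period prices as weights.
ΣP(1998)·Q(2003) = 2×304 + 3×115 + 1×378 + 1×149 = 608 + 345 + 378 + 149 = 1480
ΣP(1998)·Q(1998) = 2×267 + 3×148 + 1×385 + 1×143 = 534 + 444 + 385 + 143 = 1506
Index = 1480 / 1506 × 100 = 98.2736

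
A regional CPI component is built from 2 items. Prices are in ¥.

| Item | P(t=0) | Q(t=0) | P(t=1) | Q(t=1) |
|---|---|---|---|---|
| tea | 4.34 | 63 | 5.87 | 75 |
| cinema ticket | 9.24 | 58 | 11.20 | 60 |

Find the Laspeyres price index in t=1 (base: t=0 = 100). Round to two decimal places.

Laspeyres price index uses base-period quantities as weights.
ΣP(t=1)·Q(t=0) = 5.87×63 + 11.20×58 = 369.81 + 649.6 = 1019.41
ΣP(t=0)·Q(t=0) = 4.34×63 + 9.24×58 = 273.42 + 535.92 = 809.34
Index = 1019.41 / 809.34 × 100 = 125.9557

125.96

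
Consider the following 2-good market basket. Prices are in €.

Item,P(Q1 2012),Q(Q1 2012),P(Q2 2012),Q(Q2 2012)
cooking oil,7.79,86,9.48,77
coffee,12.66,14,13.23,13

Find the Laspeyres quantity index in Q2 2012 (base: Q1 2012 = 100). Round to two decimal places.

90.23

Laspeyres quantity index uses base-period prices as weights.
ΣP(Q1 2012)·Q(Q2 2012) = 7.79×77 + 12.66×13 = 599.83 + 164.58 = 764.41
ΣP(Q1 2012)·Q(Q1 2012) = 7.79×86 + 12.66×14 = 669.94 + 177.24 = 847.18
Index = 764.41 / 847.18 × 100 = 90.2299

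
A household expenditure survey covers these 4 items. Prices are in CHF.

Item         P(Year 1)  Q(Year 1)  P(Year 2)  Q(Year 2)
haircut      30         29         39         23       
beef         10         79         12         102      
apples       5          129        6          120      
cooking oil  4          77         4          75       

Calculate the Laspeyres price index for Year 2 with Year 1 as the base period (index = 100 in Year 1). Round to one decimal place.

Laspeyres price index uses base-period quantities as weights.
ΣP(Year 2)·Q(Year 1) = 39×29 + 12×79 + 6×129 + 4×77 = 1131 + 948 + 774 + 308 = 3161
ΣP(Year 1)·Q(Year 1) = 30×29 + 10×79 + 5×129 + 4×77 = 870 + 790 + 645 + 308 = 2613
Index = 3161 / 2613 × 100 = 120.9721

121.0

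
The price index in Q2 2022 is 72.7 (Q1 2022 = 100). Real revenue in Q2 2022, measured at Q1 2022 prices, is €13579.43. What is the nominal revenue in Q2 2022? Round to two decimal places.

Nominal = Real × (Index/100) = 13579.43 × (72.7/100)
        = 13579.43 × 0.727 = 9872.2456

9872.25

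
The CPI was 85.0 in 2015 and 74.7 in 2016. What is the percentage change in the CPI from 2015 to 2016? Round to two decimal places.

Change = (74.7 − 85.0) / 85.0 × 100
       = -10.3 / 85.0 × 100 = -12.1176%

-12.12%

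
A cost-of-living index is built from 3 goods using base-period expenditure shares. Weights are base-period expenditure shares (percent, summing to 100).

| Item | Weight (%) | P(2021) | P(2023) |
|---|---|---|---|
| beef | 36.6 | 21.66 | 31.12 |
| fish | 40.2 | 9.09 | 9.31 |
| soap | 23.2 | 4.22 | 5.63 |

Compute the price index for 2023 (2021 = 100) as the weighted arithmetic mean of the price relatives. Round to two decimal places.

124.71

beef: 36.6 × (31.12/21.66) = 36.6 × 1.436750 = 52.5850
fish: 40.2 × (9.31/9.09) = 40.2 × 1.024202 = 41.1729
soap: 23.2 × (5.63/4.22) = 23.2 × 1.334123 = 30.9517
Index = Σ wᵢ·(p₁ᵢ/p₀ᵢ) = 52.5850 + 41.1729 + 30.9517 = 124.7096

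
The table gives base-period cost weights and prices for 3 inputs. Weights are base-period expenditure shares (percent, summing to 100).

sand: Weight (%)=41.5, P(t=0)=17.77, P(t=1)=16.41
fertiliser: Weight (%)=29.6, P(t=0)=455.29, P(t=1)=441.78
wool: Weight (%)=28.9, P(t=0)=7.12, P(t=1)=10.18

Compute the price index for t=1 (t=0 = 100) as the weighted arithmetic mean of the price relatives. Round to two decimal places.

108.37

sand: 41.5 × (16.41/17.77) = 41.5 × 0.923467 = 38.3239
fertiliser: 29.6 × (441.78/455.29) = 29.6 × 0.970327 = 28.7217
wool: 28.9 × (10.18/7.12) = 28.9 × 1.429775 = 41.3205
Index = Σ wᵢ·(p₁ᵢ/p₀ᵢ) = 38.3239 + 28.7217 + 41.3205 = 108.3660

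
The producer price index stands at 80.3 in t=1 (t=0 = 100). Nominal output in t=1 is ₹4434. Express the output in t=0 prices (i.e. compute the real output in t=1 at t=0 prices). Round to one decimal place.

5521.8

Real = Nominal ÷ (Index/100) = 4434 ÷ (80.3/100)
     = 4434 ÷ 0.803 = 5521.7933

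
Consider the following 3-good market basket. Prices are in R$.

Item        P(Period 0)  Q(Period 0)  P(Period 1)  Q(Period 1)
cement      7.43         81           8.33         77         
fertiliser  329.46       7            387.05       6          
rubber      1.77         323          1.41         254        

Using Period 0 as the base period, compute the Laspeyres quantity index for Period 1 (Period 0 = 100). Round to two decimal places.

86.17

Laspeyres quantity index uses base-period prices as weights.
ΣP(Period 0)·Q(Period 1) = 7.43×77 + 329.46×6 + 1.77×254 = 572.11 + 1976.76 + 449.58 = 2998.45
ΣP(Period 0)·Q(Period 0) = 7.43×81 + 329.46×7 + 1.77×323 = 601.83 + 2306.22 + 571.71 = 3479.76
Index = 2998.45 / 3479.76 × 100 = 86.1683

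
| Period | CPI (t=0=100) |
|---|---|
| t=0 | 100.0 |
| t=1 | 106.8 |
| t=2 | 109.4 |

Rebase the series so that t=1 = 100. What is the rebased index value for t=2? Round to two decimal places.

102.43

Rebased(t=2) = 109.4 / 106.8 × 100 = 102.4345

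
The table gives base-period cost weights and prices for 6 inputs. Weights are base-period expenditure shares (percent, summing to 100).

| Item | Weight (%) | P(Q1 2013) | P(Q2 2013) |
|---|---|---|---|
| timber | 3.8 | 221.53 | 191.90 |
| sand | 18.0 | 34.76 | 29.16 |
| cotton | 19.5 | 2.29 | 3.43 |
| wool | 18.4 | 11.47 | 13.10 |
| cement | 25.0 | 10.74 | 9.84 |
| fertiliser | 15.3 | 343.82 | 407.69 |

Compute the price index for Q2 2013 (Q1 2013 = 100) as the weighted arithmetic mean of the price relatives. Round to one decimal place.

109.7

timber: 3.8 × (191.90/221.53) = 3.8 × 0.866248 = 3.2917
sand: 18.0 × (29.16/34.76) = 18.0 × 0.838895 = 15.1001
cotton: 19.5 × (3.43/2.29) = 19.5 × 1.497817 = 29.2074
wool: 18.4 × (13.10/11.47) = 18.4 × 1.142110 = 21.0148
cement: 25.0 × (9.84/10.74) = 25.0 × 0.916201 = 22.9050
fertiliser: 15.3 × (407.69/343.82) = 15.3 × 1.185766 = 18.1422
Index = Σ wᵢ·(p₁ᵢ/p₀ᵢ) = 3.2917 + 15.1001 + 29.2074 + 21.0148 + 22.9050 + 18.1422 = 109.6613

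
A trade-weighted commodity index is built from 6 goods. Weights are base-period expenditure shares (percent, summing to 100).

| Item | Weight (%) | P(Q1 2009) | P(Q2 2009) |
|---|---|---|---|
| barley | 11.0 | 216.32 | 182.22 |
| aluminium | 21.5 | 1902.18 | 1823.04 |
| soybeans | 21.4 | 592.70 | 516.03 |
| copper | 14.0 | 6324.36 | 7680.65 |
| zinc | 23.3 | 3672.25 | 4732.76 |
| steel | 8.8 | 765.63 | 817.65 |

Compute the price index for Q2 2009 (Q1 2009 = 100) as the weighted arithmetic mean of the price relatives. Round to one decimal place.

barley: 11.0 × (182.22/216.32) = 11.0 × 0.842363 = 9.2660
aluminium: 21.5 × (1823.04/1902.18) = 21.5 × 0.958395 = 20.6055
soybeans: 21.4 × (516.03/592.70) = 21.4 × 0.870643 = 18.6318
copper: 14.0 × (7680.65/6324.36) = 14.0 × 1.214455 = 17.0024
zinc: 23.3 × (4732.76/3672.25) = 23.3 × 1.288790 = 30.0288
steel: 8.8 × (817.65/765.63) = 8.8 × 1.067944 = 9.3979
Index = Σ wᵢ·(p₁ᵢ/p₀ᵢ) = 9.2660 + 20.6055 + 18.6318 + 17.0024 + 30.0288 + 9.3979 = 104.9323

104.9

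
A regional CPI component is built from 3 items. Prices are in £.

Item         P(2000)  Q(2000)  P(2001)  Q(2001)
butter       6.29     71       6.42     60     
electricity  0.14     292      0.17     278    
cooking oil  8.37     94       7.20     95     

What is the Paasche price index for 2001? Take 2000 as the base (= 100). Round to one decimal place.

Paasche price index uses current-period quantities as weights.
ΣP(2001)·Q(2001) = 6.42×60 + 0.17×278 + 7.20×95 = 385.2 + 47.26 + 684 = 1116.46
ΣP(2000)·Q(2001) = 6.29×60 + 0.14×278 + 8.37×95 = 377.4 + 38.92 + 795.15 = 1211.47
Index = 1116.46 / 1211.47 × 100 = 92.1575

92.2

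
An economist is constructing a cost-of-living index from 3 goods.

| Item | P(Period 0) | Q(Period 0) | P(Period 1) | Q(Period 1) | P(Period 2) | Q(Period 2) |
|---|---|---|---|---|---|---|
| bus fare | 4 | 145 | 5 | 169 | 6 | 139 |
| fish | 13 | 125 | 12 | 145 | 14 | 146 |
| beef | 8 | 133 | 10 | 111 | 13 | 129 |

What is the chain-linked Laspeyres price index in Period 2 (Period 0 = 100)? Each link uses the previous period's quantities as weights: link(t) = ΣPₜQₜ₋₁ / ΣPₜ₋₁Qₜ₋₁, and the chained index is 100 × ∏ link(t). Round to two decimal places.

132.06

Link Period 0→Period 1:
ΣP(Period 1)Q(Period 0) = 5×145 + 12×125 + 10×133 = 725 + 1500 + 1330 = 3555
ΣP(Period 0)Q(Period 0) = 4×145 + 13×125 + 8×133 = 580 + 1625 + 1064 = 3269
link = 3555/3269 = 1.087489
Link Period 1→Period 2:
ΣP(Period 2)Q(Period 1) = 6×169 + 14×145 + 13×111 = 1014 + 2030 + 1443 = 4487
ΣP(Period 1)Q(Period 1) = 5×169 + 12×145 + 10×111 = 845 + 1740 + 1110 = 3695
link = 4487/3695 = 1.214344
Chained index = 100 × 1.087489 × 1.214344 = 132.0585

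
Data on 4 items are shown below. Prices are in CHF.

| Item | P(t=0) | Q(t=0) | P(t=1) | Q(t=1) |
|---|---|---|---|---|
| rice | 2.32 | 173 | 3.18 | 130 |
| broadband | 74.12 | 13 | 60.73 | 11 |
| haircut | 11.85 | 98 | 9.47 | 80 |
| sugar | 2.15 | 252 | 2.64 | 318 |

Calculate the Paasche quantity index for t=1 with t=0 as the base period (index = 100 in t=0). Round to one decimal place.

Paasche quantity index uses current-period prices as weights.
ΣP(t=1)·Q(t=1) = 3.18×130 + 60.73×11 + 9.47×80 + 2.64×318 = 413.4 + 668.03 + 757.6 + 839.52 = 2678.55
ΣP(t=1)·Q(t=0) = 3.18×173 + 60.73×13 + 9.47×98 + 2.64×252 = 550.14 + 789.49 + 928.06 + 665.28 = 2932.97
Index = 2678.55 / 2932.97 × 100 = 91.3255

91.3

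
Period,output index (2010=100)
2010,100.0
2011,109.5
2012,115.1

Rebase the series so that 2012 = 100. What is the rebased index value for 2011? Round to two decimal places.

95.13

Rebased(2011) = 109.5 / 115.1 × 100 = 95.1347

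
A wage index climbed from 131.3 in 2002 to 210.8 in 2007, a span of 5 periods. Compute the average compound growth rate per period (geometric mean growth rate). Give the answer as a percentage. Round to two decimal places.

9.93%

Growth factor = (210.8/131.3)^(1/5) = (1.605484)^(1/5) = 1.099313
Growth rate = 1.099313 − 1 = 0.099313 = 9.9313%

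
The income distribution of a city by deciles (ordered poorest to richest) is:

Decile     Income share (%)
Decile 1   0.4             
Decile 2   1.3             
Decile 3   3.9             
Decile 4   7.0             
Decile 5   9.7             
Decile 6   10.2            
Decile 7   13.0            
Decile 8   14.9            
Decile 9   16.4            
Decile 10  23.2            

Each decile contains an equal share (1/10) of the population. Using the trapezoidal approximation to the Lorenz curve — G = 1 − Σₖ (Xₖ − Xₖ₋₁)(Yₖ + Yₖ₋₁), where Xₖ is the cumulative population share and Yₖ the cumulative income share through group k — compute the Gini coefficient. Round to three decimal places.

0.384

Cumulative income shares Yₖ: 0.0040, 0.0170, 0.0560, 0.1260, 0.2230, 0.3250, 0.4550, 0.6040, 0.7680, 1.0000
Σ (Xₖ−Xₖ₋₁)(Yₖ+Yₖ₋₁) = (1/10)(0.0040+0.0000) + (1/10)(0.0170+0.0040) + (1/10)(0.0560+0.0170) + (1/10)(0.1260+0.0560) + (1/10)(0.2230+0.1260) + (1/10)(0.3250+0.2230) + (1/10)(0.4550+0.3250) + (1/10)(0.6040+0.4550) + (1/10)(0.7680+0.6040) + (1/10)(1.0000+0.7680)
  = 0.0004 + 0.0021 + 0.0073 + 0.0182 + 0.0349 + 0.0548 + 0.0780 + 0.1059 + 0.1372 + 0.1768 = 0.6156
G = 1 − 0.6156 = 0.3844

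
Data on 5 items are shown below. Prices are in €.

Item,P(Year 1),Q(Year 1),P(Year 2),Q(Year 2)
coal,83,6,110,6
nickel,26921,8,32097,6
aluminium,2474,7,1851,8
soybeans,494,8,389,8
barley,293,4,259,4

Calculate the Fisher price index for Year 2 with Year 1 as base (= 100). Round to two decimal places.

Laspeyres component (base-period weights):
ΣP(Year 2)Q(Year 1) = 110×6 + 32097×8 + 1851×7 + 389×8 + 259×4 = 660 + 256776 + 12957 + 3112 + 1036 = 274541
ΣP(Year 1)Q(Year 1) = 83×6 + 26921×8 + 2474×7 + 494×8 + 293×4 = 498 + 215368 + 17318 + 3952 + 1172 = 238308
L = 274541 / 238308 × 100 = 115.2043
Paasche component (current-period weights):
ΣP(Year 2)Q(Year 2) = 110×6 + 32097×6 + 1851×8 + 389×8 + 259×4 = 660 + 192582 + 14808 + 3112 + 1036 = 212198
ΣP(Year 1)Q(Year 2) = 83×6 + 26921×6 + 2474×8 + 494×8 + 293×4 = 498 + 161526 + 19792 + 3952 + 1172 = 186940
P = 212198 / 186940 × 100 = 113.5113
Fisher = √(L × P) = √(115.2043 × 113.5113) = 114.3546

114.35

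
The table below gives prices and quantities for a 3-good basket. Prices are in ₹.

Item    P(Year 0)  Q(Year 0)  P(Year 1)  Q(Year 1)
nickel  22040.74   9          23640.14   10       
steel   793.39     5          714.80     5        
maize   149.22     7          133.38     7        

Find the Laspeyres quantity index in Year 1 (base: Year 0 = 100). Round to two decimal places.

110.84

Laspeyres quantity index uses base-period prices as weights.
ΣP(Year 0)·Q(Year 1) = 22040.74×10 + 793.39×5 + 149.22×7 = 220407.4 + 3966.95 + 1044.54 = 225418.89
ΣP(Year 0)·Q(Year 0) = 22040.74×9 + 793.39×5 + 149.22×7 = 198366.66 + 3966.95 + 1044.54 = 203378.15
Index = 225418.89 / 203378.15 × 100 = 110.8373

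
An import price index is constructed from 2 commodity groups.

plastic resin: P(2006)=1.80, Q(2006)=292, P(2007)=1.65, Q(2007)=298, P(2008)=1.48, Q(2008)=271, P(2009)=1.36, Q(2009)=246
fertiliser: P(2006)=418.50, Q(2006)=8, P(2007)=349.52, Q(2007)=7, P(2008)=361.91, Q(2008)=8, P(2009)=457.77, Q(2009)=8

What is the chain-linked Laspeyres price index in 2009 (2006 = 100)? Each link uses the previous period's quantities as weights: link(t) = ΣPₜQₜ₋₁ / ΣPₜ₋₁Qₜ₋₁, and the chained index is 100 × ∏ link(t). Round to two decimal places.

Link 2006→2007:
ΣP(2007)Q(2006) = 1.65×292 + 349.52×8 = 481.8 + 2796.16 = 3277.96
ΣP(2006)Q(2006) = 1.80×292 + 418.50×8 = 525.6 + 3348 = 3873.6
link = 3277.96/3873.6 = 0.846231
Link 2007→2008:
ΣP(2008)Q(2007) = 1.48×298 + 361.91×7 = 441.04 + 2533.37 = 2974.41
ΣP(2007)Q(2007) = 1.65×298 + 349.52×7 = 491.7 + 2446.64 = 2938.34
link = 2974.41/2938.34 = 1.012276
Link 2008→2009:
ΣP(2009)Q(2008) = 1.36×271 + 457.77×8 = 368.56 + 3662.16 = 4030.72
ΣP(2008)Q(2008) = 1.48×271 + 361.91×8 = 401.08 + 2895.28 = 3296.36
link = 4030.72/3296.36 = 1.222779
Chained index = 100 × 0.846231 × 1.012276 × 1.222779 = 104.7456

104.75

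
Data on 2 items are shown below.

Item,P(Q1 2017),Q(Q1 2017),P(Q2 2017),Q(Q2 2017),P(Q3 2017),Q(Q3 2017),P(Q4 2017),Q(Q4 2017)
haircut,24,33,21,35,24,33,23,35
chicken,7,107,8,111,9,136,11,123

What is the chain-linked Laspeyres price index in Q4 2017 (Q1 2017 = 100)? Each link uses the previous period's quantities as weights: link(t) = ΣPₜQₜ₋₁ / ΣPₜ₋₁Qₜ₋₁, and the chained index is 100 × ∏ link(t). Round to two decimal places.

Link Q1 2017→Q2 2017:
ΣP(Q2 2017)Q(Q1 2017) = 21×33 + 8×107 = 693 + 856 = 1549
ΣP(Q1 2017)Q(Q1 2017) = 24×33 + 7×107 = 792 + 749 = 1541
link = 1549/1541 = 1.005191
Link Q2 2017→Q3 2017:
ΣP(Q3 2017)Q(Q2 2017) = 24×35 + 9×111 = 840 + 999 = 1839
ΣP(Q2 2017)Q(Q2 2017) = 21×35 + 8×111 = 735 + 888 = 1623
link = 1839/1623 = 1.133087
Link Q3 2017→Q4 2017:
ΣP(Q4 2017)Q(Q3 2017) = 23×33 + 11×136 = 759 + 1496 = 2255
ΣP(Q3 2017)Q(Q3 2017) = 24×33 + 9×136 = 792 + 1224 = 2016
link = 2255/2016 = 1.118552
Chained index = 100 × 1.005191 × 1.133087 × 1.118552 = 127.3996

127.40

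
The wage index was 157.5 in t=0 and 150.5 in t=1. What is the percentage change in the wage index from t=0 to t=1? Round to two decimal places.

Change = (150.5 − 157.5) / 157.5 × 100
       = -7.0 / 157.5 × 100 = -4.4444%

-4.44%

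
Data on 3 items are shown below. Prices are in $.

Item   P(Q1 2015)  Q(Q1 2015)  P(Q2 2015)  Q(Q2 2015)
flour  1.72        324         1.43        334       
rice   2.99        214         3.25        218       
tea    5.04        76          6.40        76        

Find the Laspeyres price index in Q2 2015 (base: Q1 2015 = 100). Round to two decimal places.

Laspeyres price index uses base-period quantities as weights.
ΣP(Q2 2015)·Q(Q1 2015) = 1.43×324 + 3.25×214 + 6.40×76 = 463.32 + 695.5 + 486.4 = 1645.22
ΣP(Q1 2015)·Q(Q1 2015) = 1.72×324 + 2.99×214 + 5.04×76 = 557.28 + 639.86 + 383.04 = 1580.18
Index = 1645.22 / 1580.18 × 100 = 104.1160

104.12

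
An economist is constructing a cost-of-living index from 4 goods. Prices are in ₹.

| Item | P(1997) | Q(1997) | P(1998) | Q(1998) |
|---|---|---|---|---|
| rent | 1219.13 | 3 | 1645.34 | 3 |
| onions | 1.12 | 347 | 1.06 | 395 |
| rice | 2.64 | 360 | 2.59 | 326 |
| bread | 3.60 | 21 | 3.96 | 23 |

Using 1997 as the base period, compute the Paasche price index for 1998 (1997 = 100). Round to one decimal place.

124.7

Paasche price index uses current-period quantities as weights.
ΣP(1998)·Q(1998) = 1645.34×3 + 1.06×395 + 2.59×326 + 3.96×23 = 4936.02 + 418.7 + 844.34 + 91.08 = 6290.14
ΣP(1997)·Q(1998) = 1219.13×3 + 1.12×395 + 2.64×326 + 3.60×23 = 3657.39 + 442.4 + 860.64 + 82.8 = 5043.23
Index = 6290.14 / 5043.23 × 100 = 124.7244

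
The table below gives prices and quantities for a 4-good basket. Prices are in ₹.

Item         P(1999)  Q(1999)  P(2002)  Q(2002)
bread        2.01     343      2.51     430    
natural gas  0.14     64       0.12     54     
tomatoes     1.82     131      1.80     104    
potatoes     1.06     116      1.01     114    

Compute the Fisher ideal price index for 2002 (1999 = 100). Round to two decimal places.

116.35

Laspeyres component (base-period weights):
ΣP(2002)Q(1999) = 2.51×343 + 0.12×64 + 1.80×131 + 1.01×116 = 860.93 + 7.68 + 235.8 + 117.16 = 1221.57
ΣP(1999)Q(1999) = 2.01×343 + 0.14×64 + 1.82×131 + 1.06×116 = 689.43 + 8.96 + 238.42 + 122.96 = 1059.77
L = 1221.57 / 1059.77 × 100 = 115.2675
Paasche component (current-period weights):
ΣP(2002)Q(2002) = 2.51×430 + 0.12×54 + 1.80×104 + 1.01×114 = 1079.3 + 6.48 + 187.2 + 115.14 = 1388.12
ΣP(1999)Q(2002) = 2.01×430 + 0.14×54 + 1.82×104 + 1.06×114 = 864.3 + 7.56 + 189.28 + 120.84 = 1181.98
P = 1388.12 / 1181.98 × 100 = 117.4402
Fisher = √(L × P) = √(115.2675 × 117.4402) = 116.3488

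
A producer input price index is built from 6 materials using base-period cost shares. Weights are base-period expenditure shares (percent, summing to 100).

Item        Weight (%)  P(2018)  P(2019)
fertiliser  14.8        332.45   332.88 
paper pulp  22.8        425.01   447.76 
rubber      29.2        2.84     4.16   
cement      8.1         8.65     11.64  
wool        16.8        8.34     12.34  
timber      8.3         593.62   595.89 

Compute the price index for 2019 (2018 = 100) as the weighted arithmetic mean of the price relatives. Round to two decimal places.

fertiliser: 14.8 × (332.88/332.45) = 14.8 × 1.001293 = 14.8191
paper pulp: 22.8 × (447.76/425.01) = 22.8 × 1.053528 = 24.0204
rubber: 29.2 × (4.16/2.84) = 29.2 × 1.464789 = 42.7718
cement: 8.1 × (11.64/8.65) = 8.1 × 1.345665 = 10.8999
wool: 16.8 × (12.34/8.34) = 16.8 × 1.479616 = 24.8576
timber: 8.3 × (595.89/593.62) = 8.3 × 1.003824 = 8.3317
Index = Σ wᵢ·(p₁ᵢ/p₀ᵢ) = 14.8191 + 24.0204 + 42.7718 + 10.8999 + 24.8576 + 8.3317 = 125.7006

125.70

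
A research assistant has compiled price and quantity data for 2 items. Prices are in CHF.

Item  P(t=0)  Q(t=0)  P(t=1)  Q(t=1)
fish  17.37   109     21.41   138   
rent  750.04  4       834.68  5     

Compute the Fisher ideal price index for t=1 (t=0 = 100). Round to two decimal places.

Laspeyres component (base-period weights):
ΣP(t=1)Q(t=0) = 21.41×109 + 834.68×4 = 2333.69 + 3338.72 = 5672.41
ΣP(t=0)Q(t=0) = 17.37×109 + 750.04×4 = 1893.33 + 3000.16 = 4893.49
L = 5672.41 / 4893.49 × 100 = 115.9175
Paasche component (current-period weights):
ΣP(t=1)Q(t=1) = 21.41×138 + 834.68×5 = 2954.58 + 4173.4 = 7127.98
ΣP(t=0)Q(t=1) = 17.37×138 + 750.04×5 = 2397.06 + 3750.2 = 6147.26
P = 7127.98 / 6147.26 × 100 = 115.9538
Fisher = √(L × P) = √(115.9175 × 115.9538) = 115.9356

115.94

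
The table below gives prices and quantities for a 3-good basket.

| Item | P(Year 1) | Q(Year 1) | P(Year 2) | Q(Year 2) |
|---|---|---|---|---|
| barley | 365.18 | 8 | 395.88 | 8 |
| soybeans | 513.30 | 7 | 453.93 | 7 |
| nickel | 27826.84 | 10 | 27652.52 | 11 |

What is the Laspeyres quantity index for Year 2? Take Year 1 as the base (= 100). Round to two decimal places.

109.77

Laspeyres quantity index uses base-period prices as weights.
ΣP(Year 1)·Q(Year 2) = 365.18×8 + 513.30×7 + 27826.84×11 = 2921.44 + 3593.1 + 306095.24 = 312609.78
ΣP(Year 1)·Q(Year 1) = 365.18×8 + 513.30×7 + 27826.84×10 = 2921.44 + 3593.1 + 278268.4 = 284782.94
Index = 312609.78 / 284782.94 × 100 = 109.7712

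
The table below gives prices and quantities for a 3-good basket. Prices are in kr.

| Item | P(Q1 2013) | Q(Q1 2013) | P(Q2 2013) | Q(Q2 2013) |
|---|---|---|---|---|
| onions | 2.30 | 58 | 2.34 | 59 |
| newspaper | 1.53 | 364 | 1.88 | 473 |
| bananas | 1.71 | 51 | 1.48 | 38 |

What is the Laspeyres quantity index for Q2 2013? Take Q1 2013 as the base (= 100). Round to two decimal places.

Laspeyres quantity index uses base-period prices as weights.
ΣP(Q1 2013)·Q(Q2 2013) = 2.30×59 + 1.53×473 + 1.71×38 = 135.7 + 723.69 + 64.98 = 924.37
ΣP(Q1 2013)·Q(Q1 2013) = 2.30×58 + 1.53×364 + 1.71×51 = 133.4 + 556.92 + 87.21 = 777.53
Index = 924.37 / 777.53 × 100 = 118.8854

118.89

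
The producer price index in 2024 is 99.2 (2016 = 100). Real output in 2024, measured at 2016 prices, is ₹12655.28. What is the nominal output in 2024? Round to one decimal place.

Nominal = Real × (Index/100) = 12655.28 × (99.2/100)
        = 12655.28 × 0.992 = 12554.0378

12554.0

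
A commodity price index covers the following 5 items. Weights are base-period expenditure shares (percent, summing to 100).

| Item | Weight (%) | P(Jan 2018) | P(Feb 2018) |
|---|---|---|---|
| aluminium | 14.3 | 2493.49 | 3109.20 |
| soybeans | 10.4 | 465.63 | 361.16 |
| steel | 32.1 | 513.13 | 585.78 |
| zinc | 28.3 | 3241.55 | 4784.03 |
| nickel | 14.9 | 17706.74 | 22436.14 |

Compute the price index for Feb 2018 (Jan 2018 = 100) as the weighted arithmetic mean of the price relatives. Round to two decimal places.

aluminium: 14.3 × (3109.20/2493.49) = 14.3 × 1.246927 = 17.8311
soybeans: 10.4 × (361.16/465.63) = 10.4 × 0.775637 = 8.0666
steel: 32.1 × (585.78/513.13) = 32.1 × 1.141582 = 36.6448
zinc: 28.3 × (4784.03/3241.55) = 28.3 × 1.475846 = 41.7665
nickel: 14.9 × (22436.14/17706.74) = 14.9 × 1.267096 = 18.8797
Index = Σ wᵢ·(p₁ᵢ/p₀ᵢ) = 17.8311 + 8.0666 + 36.6448 + 41.7665 + 18.8797 = 123.1887

123.19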